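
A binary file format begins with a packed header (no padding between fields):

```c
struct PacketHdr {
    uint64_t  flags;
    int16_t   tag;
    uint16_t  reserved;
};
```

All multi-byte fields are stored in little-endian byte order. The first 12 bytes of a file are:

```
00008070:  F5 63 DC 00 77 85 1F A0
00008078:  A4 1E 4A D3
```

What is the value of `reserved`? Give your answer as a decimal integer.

54090

`reserved` follows `flags` (8 B), `tag` (2 B), so it starts at offset 8 + 2 = 10 and occupies 2 bytes.
Bytes at offsets 10..11: 4A D3.
Little-endian: lowest address holds the least-significant byte.
Reassemble most-significant byte first: D3 4A → 0xD34A.
0xD34A = 54090.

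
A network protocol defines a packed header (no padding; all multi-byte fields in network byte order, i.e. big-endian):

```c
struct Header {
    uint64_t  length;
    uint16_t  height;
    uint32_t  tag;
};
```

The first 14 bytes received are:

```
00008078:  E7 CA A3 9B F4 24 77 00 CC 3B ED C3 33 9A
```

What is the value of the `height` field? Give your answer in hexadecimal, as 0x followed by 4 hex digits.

`height` follows `length` (8 bytes), so it starts at byte offset 8 and occupies 2 bytes.
Bytes at offsets 8..9: CC 3B.
In big-endian order the high byte comes first in memory.
The bytes are already most-significant first: 0xCC3B.

0xCC3B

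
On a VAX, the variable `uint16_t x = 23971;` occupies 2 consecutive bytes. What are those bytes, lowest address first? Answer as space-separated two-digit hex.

23971 in hexadecimal, padded to 16 bits, is 0x5DA3.
Split into bytes (most-significant first): 5D A3.
Little-endian: lowest address holds the least-significant byte.
So at ascending addresses the bytes are A3 5D.

A3 5D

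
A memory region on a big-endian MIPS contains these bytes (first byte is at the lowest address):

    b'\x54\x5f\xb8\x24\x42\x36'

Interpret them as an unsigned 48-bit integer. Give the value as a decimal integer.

Big-endian: lowest address holds the most-significant byte.
The bytes are already most-significant first: 0x545FB8244236.
0x545FB8244236 = 92770088010294.

92770088010294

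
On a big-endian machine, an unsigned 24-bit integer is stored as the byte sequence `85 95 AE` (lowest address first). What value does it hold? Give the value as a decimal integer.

Big-endian: lowest address holds the most-significant byte.
The bytes are already most-significant first: 0x8595AE.
0x8595AE = 8754606.

8754606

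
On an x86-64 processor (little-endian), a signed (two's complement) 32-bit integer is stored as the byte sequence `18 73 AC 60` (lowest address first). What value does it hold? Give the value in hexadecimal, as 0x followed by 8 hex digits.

0x60AC7318

Little-endian stores the least-significant byte at the lowest address.
Reassemble most-significant byte first: 60 AC 73 18 → 0x60AC7318.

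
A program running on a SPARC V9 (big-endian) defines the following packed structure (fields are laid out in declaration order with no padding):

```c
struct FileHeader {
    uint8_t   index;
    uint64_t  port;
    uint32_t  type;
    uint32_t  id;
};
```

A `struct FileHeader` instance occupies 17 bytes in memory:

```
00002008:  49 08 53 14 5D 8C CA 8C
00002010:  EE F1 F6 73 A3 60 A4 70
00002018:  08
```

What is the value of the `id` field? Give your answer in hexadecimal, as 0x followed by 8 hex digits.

0x60A47008

`id` follows `index` (1 B), `port` (8 B), `type` (4 B), so it starts at offset 1 + 8 + 4 = 13 and occupies 4 bytes.
Bytes at offsets 13..16: 60 A4 70 08.
Big-endian: lowest address holds the most-significant byte.
The bytes are already most-significant first: 0x60A47008.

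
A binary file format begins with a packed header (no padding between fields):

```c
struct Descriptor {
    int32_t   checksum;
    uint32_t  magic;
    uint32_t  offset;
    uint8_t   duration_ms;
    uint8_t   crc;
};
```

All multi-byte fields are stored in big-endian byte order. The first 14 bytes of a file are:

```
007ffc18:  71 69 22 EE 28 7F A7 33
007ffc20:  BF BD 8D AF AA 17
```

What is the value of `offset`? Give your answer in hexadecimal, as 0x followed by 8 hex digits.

0xBFBD8DAF

`offset` follows `checksum` (4 B), `magic` (4 B), so it starts at offset 4 + 4 = 8 and occupies 4 bytes.
Bytes at offsets 8..11: BF BD 8D AF.
Big-endian stores the most-significant byte at the lowest address.
The bytes are already most-significant first: 0xBFBD8DAF.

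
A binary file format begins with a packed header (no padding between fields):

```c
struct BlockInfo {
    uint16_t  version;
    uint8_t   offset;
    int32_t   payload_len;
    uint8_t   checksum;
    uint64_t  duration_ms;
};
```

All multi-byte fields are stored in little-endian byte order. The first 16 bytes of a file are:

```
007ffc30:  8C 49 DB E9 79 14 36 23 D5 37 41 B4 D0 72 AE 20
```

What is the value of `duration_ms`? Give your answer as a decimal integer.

2354945895864285141

`duration_ms` follows `version` (2 B), `offset` (1 B), `payload_len` (4 B), `checksum` (1 B), so it starts at offset 2 + 1 + 4 + 1 = 8 and occupies 8 bytes.
Bytes at offsets 8..15: D5 37 41 B4 D0 72 AE 20.
Little-endian stores the least-significant byte at the lowest address.
Reassemble most-significant byte first: 20 AE 72 D0 B4 41 37 D5 → 0x20AE72D0B44137D5.
0x20AE72D0B44137D5 = 2354945895864285141.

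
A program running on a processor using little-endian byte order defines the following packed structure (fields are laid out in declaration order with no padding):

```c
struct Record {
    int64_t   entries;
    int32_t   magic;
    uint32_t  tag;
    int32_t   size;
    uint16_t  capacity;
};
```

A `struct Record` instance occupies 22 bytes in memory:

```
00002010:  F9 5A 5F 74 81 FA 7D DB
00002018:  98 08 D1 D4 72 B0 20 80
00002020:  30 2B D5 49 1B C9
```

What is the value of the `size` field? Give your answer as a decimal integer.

1238706992

`size` follows `entries` (8 B), `magic` (4 B), `tag` (4 B), so it starts at offset 8 + 4 + 4 = 16 and occupies 4 bytes.
Bytes at offsets 16..19: 30 2B D5 49.
Little-endian stores the least-significant byte at the lowest address.
Reassemble most-significant byte first: 49 D5 2B 30 → 0x49D52B30.
0x49D52B30 = 1238706992.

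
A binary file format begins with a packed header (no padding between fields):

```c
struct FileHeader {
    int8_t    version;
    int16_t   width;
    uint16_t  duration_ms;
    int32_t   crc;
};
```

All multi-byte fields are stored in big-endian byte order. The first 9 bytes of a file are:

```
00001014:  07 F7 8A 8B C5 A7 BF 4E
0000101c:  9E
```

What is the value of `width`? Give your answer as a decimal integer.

-2166

`width` follows `version` (1 byte), so it starts at byte offset 1 and occupies 2 bytes.
Bytes at offsets 1..2: F7 8A.
Big-endian: lowest address holds the most-significant byte.
The bytes are already most-significant first: 0xF78A.
Top bit is set, so as a signed 16-bit value this is 0xF78A − 2^16 = -2166.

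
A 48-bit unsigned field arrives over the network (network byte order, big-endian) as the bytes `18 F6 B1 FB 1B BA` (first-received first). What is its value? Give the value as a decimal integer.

Big-endian: lowest address holds the most-significant byte.
The bytes are already most-significant first: 0x18F6B1FB1BBA.
0x18F6B1FB1BBA = 27447827045306.

27447827045306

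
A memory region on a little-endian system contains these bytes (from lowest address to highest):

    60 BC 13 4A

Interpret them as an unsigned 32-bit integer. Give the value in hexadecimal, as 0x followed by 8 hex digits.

In little-endian order the low byte comes first in memory.
Reassemble most-significant byte first: 4A 13 BC 60 → 0x4A13BC60.

0x4A13BC60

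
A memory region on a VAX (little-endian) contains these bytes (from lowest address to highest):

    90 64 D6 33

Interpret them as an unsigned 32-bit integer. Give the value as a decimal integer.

869688464

Little-endian stores the least-significant byte at the lowest address.
Reassemble most-significant byte first: 33 D6 64 90 → 0x33D66490.
0x33D66490 = 869688464.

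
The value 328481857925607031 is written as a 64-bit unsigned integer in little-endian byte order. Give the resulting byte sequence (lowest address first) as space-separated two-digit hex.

77 EE D0 68 82 00 8F 04

328481857925607031 in hexadecimal, padded to 64 bits, is 0x048F008268D0EE77.
Split into bytes (most-significant first): 04 8F 00 82 68 D0 EE 77.
Little-endian stores the least-significant byte at the lowest address.
So at ascending addresses the bytes are 77 EE D0 68 82 00 8F 04.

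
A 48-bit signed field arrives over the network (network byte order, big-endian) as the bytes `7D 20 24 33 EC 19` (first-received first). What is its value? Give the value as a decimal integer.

137576999808025

Big-endian: lowest address holds the most-significant byte.
The bytes are already most-significant first: 0x7D202433EC19.
0x7D202433EC19 = 137576999808025.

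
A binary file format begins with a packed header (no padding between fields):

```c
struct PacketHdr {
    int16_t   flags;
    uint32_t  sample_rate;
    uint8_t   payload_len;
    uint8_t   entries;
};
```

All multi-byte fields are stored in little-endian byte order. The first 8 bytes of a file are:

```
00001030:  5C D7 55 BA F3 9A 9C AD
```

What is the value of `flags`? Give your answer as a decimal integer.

`flags` is the first field, at byte offset 0, occupying 2 bytes.
Bytes at offsets 0..1: 5C D7.
Little-endian stores the least-significant byte at the lowest address.
Reassemble most-significant byte first: D7 5C → 0xD75C.
Top bit is set, so as a signed 16-bit value this is 0xD75C − 2^16 = -10404.

-10404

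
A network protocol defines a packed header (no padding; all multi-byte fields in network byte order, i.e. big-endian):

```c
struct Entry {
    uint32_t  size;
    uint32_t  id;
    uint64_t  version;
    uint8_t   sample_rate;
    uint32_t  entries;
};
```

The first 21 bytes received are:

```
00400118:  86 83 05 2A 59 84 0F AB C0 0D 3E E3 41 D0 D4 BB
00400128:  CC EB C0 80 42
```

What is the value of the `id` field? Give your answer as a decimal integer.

1501826987

`id` follows `size` (4 bytes), so it starts at byte offset 4 and occupies 4 bytes.
Bytes at offsets 4..7: 59 84 0F AB.
Big-endian: lowest address holds the most-significant byte.
The bytes are already most-significant first: 0x59840FAB.
0x59840FAB = 1501826987.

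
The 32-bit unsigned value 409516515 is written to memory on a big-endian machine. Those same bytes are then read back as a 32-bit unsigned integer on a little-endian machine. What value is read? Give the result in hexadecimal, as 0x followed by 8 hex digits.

409516515 in 32-bit hexadecimal is 0x1868B9E3.
Stored big-endian, the bytes at ascending addresses are 18 68 B9 E3.
Read back as little-endian, the first byte is least significant, giving 0xE3B96818.

0xE3B96818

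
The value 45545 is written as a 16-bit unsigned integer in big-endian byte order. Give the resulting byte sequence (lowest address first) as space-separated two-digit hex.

45545 in hexadecimal, padded to 16 bits, is 0xB1E9.
Split into bytes (most-significant first): B1 E9.
In big-endian order the high byte comes first in memory.
So the memory order matches the most-significant-first order: B1 E9.

B1 E9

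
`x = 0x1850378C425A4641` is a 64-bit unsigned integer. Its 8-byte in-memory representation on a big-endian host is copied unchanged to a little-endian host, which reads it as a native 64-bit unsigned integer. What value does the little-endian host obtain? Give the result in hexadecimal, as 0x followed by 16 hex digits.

Stored big-endian, the bytes at ascending addresses are 18 50 37 8C 42 5A 46 41.
Read back as little-endian, the first byte is least significant, giving 0x41465A428C375018.

0x41465A428C375018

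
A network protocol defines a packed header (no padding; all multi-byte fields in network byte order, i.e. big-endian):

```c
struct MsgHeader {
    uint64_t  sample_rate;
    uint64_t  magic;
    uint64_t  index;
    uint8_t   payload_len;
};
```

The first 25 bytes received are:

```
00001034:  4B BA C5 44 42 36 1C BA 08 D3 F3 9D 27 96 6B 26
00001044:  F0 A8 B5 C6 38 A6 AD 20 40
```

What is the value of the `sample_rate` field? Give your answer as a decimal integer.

`sample_rate` is the first field, at byte offset 0, occupying 8 bytes.
Bytes at offsets 0..7: 4B BA C5 44 42 36 1C BA.
Big-endian stores the most-significant byte at the lowest address.
The bytes are already most-significant first: 0x4BBAC54442361CBA.
0x4BBAC54442361CBA = 5456890795472067770.

5456890795472067770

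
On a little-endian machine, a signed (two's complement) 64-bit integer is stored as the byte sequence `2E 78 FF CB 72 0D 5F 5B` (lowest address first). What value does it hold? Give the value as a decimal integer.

Little-endian stores the least-significant byte at the lowest address.
Reassemble most-significant byte first: 5B 5F 0D 72 CB FF 78 2E → 0x5B5F0D72CBFF782E.
0x5B5F0D72CBFF782E = 6583995966938904622.

6583995966938904622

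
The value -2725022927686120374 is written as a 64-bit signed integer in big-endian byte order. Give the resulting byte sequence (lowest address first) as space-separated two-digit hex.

Two's complement of -2725022927686120374 in 64 bits: 2725022927686120374 = 0x25D139EA3986B3B6; invert → 0xDA2EC615C6794C49; add 1 → 0xDA2EC615C6794C4A.
Split into bytes (most-significant first): DA 2E C6 15 C6 79 4C 4A.
Big-endian stores the most-significant byte at the lowest address.
So the memory order matches the most-significant-first order: DA 2E C6 15 C6 79 4C 4A.

DA 2E C6 15 C6 79 4C 4A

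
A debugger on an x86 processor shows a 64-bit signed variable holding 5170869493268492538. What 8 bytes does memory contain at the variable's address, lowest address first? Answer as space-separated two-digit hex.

FA 30 2C 5E 68 9E C2 47

5170869493268492538 in hexadecimal, padded to 64 bits, is 0x47C29E685E2C30FA.
Split into bytes (most-significant first): 47 C2 9E 68 5E 2C 30 FA.
In little-endian order the low byte comes first in memory.
So at ascending addresses the bytes are FA 30 2C 5E 68 9E C2 47.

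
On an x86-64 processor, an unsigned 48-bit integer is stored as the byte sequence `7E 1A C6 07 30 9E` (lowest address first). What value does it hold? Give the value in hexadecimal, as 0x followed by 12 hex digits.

0x9E3007C61A7E

Little-endian stores the least-significant byte at the lowest address.
Reassemble most-significant byte first: 9E 30 07 C6 1A 7E → 0x9E3007C61A7E.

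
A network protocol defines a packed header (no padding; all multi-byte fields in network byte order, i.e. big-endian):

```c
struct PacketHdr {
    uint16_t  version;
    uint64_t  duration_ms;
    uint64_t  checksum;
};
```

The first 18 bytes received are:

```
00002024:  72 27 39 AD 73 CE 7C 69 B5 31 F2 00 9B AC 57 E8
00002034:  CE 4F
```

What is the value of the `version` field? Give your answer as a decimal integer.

`version` is the first field, at byte offset 0, occupying 2 bytes.
Bytes at offsets 0..1: 72 27.
In big-endian order the high byte comes first in memory.
The bytes are already most-significant first: 0x7227.
0x7227 = 29223.

29223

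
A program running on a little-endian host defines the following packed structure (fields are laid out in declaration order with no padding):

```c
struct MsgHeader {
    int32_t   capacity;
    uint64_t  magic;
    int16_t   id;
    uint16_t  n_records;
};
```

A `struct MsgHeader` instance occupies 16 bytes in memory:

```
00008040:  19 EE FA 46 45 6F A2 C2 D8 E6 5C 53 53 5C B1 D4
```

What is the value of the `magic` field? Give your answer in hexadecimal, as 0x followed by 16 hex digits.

`magic` follows `capacity` (4 bytes), so it starts at byte offset 4 and occupies 8 bytes.
Bytes at offsets 4..11: 45 6F A2 C2 D8 E6 5C 53.
In little-endian order the low byte comes first in memory.
Reassemble most-significant byte first: 53 5C E6 D8 C2 A2 6F 45 → 0x535CE6D8C2A26F45.

0x535CE6D8C2A26F45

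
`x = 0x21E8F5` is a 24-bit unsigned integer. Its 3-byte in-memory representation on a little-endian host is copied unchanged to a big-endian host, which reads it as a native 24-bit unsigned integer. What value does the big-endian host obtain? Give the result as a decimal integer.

16115745

Stored little-endian, the bytes at ascending addresses are F5 E8 21.
Read back as big-endian, the last byte is least significant, giving 0xF5E821.
0xF5E821 = 16115745.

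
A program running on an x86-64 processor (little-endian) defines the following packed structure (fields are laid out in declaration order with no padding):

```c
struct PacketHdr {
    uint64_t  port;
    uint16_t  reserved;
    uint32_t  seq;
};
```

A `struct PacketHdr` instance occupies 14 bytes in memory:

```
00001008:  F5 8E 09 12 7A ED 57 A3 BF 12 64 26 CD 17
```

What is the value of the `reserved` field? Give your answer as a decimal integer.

`reserved` follows `port` (8 bytes), so it starts at byte offset 8 and occupies 2 bytes.
Bytes at offsets 8..9: BF 12.
Little-endian stores the least-significant byte at the lowest address.
Reassemble most-significant byte first: 12 BF → 0x12BF.
0x12BF = 4799.

4799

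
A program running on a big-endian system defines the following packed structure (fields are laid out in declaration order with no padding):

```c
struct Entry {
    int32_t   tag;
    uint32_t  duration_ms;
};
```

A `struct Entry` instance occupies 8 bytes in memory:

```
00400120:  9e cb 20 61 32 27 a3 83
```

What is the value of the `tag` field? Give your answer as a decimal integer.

`tag` is the first field, at byte offset 0, occupying 4 bytes.
Bytes at offsets 0..3: 9E CB 20 61.
Big-endian: lowest address holds the most-significant byte.
The bytes are already most-significant first: 0x9ECB2061.
Top bit is set, so as a signed 32-bit value this is 0x9ECB2061 − 2^32 = -1630855071.

-1630855071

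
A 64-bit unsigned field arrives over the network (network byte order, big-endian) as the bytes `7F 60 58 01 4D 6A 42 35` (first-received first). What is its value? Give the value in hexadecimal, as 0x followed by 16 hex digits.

0x7F6058014D6A4235

In big-endian order the high byte comes first in memory.
The bytes are already most-significant first: 0x7F6058014D6A4235.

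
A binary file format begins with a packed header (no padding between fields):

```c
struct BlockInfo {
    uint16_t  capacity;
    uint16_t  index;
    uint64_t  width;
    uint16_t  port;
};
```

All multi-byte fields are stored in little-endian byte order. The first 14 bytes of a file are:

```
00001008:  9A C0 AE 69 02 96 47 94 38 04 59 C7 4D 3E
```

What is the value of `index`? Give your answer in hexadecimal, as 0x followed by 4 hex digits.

0x69AE

`index` follows `capacity` (2 bytes), so it starts at byte offset 2 and occupies 2 bytes.
Bytes at offsets 2..3: AE 69.
Little-endian: lowest address holds the least-significant byte.
Reassemble most-significant byte first: 69 AE → 0x69AE.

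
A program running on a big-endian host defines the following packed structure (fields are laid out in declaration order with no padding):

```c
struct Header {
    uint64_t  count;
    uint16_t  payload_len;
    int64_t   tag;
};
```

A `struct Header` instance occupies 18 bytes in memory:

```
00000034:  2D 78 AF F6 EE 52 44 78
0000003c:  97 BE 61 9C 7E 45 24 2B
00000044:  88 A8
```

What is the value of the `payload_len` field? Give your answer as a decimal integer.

38846

`payload_len` follows `count` (8 bytes), so it starts at byte offset 8 and occupies 2 bytes.
Bytes at offsets 8..9: 97 BE.
Big-endian: lowest address holds the most-significant byte.
The bytes are already most-significant first: 0x97BE.
0x97BE = 38846.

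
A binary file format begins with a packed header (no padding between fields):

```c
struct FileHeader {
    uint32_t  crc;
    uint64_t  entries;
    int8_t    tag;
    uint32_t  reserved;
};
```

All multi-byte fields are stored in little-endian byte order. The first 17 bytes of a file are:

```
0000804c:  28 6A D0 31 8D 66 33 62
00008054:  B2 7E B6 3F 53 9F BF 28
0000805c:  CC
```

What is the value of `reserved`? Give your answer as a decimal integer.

3425222559

`reserved` follows `crc` (4 B), `entries` (8 B), `tag` (1 B), so it starts at offset 4 + 8 + 1 = 13 and occupies 4 bytes.
Bytes at offsets 13..16: 9F BF 28 CC.
Little-endian: lowest address holds the least-significant byte.
Reassemble most-significant byte first: CC 28 BF 9F → 0xCC28BF9F.
0xCC28BF9F = 3425222559.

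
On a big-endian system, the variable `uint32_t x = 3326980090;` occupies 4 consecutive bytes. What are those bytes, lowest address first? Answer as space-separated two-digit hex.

3326980090 in hexadecimal, padded to 32 bits, is 0xC64DAFFA.
Split into bytes (most-significant first): C6 4D AF FA.
Big-endian stores the most-significant byte at the lowest address.
So the memory order matches the most-significant-first order: C6 4D AF FA.

C6 4D AF FA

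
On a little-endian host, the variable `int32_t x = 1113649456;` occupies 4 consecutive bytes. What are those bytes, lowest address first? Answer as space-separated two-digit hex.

1113649456 in hexadecimal, padded to 32 bits, is 0x4260F130.
Split into bytes (most-significant first): 42 60 F1 30.
Little-endian stores the least-significant byte at the lowest address.
So at ascending addresses the bytes are 30 F1 60 42.

30 F1 60 42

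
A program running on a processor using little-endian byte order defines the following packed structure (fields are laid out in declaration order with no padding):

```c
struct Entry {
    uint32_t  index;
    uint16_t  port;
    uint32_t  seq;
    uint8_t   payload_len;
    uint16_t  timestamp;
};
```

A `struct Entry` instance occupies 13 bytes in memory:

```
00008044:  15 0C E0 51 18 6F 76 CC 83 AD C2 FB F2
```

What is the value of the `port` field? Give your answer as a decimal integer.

`port` follows `index` (4 bytes), so it starts at byte offset 4 and occupies 2 bytes.
Bytes at offsets 4..5: 18 6F.
Little-endian: lowest address holds the least-significant byte.
Reassemble most-significant byte first: 6F 18 → 0x6F18.
0x6F18 = 28440.

28440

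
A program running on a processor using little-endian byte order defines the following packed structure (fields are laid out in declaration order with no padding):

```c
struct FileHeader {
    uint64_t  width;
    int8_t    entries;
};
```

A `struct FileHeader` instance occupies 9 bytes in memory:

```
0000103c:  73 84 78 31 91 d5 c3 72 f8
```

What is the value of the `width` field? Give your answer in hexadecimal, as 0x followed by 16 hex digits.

0x72C3D59131788473

`width` is the first field, at byte offset 0, occupying 8 bytes.
Bytes at offsets 0..7: 73 84 78 31 91 D5 C3 72.
Little-endian stores the least-significant byte at the lowest address.
Reassemble most-significant byte first: 72 C3 D5 91 31 78 84 73 → 0x72C3D59131788473.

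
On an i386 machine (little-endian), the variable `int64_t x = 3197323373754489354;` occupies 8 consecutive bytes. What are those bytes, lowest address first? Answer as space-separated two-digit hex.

3197323373754489354 in hexadecimal, padded to 64 bits, is 0x2C5F2CAB14B09A0A.
Split into bytes (most-significant first): 2C 5F 2C AB 14 B0 9A 0A.
Little-endian: lowest address holds the least-significant byte.
So at ascending addresses the bytes are 0A 9A B0 14 AB 2C 5F 2C.

0A 9A B0 14 AB 2C 5F 2C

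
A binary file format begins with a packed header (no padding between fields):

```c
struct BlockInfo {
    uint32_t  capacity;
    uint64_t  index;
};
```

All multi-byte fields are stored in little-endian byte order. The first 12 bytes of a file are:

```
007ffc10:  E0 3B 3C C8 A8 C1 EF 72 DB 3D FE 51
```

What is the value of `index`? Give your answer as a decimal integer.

`index` follows `capacity` (4 bytes), so it starts at byte offset 4 and occupies 8 bytes.
Bytes at offsets 4..11: A8 C1 EF 72 DB 3D FE 51.
In little-endian order the low byte comes first in memory.
Reassemble most-significant byte first: 51 FE 3D DB 72 EF C1 A8 → 0x51FE3DDB72EFC1A8.
0x51FE3DDB72EFC1A8 = 5908227773892116904.

5908227773892116904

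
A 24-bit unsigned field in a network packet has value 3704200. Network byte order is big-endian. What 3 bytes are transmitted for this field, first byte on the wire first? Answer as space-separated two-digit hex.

3704200 in hexadecimal, padded to 24 bits, is 0x388588.
Split into bytes (most-significant first): 38 85 88.
Big-endian: lowest address holds the most-significant byte.
So the memory order matches the most-significant-first order: 38 85 88.

38 85 88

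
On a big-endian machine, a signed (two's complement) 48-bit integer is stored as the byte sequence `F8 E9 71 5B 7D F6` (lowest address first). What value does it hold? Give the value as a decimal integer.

-7793463820810

In big-endian order the high byte comes first in memory.
The bytes are already most-significant first: 0xF8E9715B7DF6.
Top bit is set, so as a signed 48-bit value this is 0xF8E9715B7DF6 − 2^48 = -7793463820810.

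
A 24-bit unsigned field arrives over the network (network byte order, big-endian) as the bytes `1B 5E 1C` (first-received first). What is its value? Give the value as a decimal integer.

Big-endian: lowest address holds the most-significant byte.
The bytes are already most-significant first: 0x1B5E1C.
0x1B5E1C = 1793564.

1793564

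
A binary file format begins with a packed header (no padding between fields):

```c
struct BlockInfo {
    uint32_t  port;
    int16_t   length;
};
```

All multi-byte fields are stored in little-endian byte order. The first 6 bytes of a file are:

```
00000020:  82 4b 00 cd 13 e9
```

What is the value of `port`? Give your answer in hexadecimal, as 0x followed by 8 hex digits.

0xCD004B82

`port` is the first field, at byte offset 0, occupying 4 bytes.
Bytes at offsets 0..3: 82 4B 00 CD.
Little-endian stores the least-significant byte at the lowest address.
Reassemble most-significant byte first: CD 00 4B 82 → 0xCD004B82.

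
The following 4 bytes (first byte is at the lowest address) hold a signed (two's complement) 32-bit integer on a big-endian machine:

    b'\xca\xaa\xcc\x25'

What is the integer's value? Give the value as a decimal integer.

In big-endian order the high byte comes first in memory.
The bytes are already most-significant first: 0xCAAACC25.
Top bit is set, so as a signed 32-bit value this is 0xCAAACC25 − 2^32 = -894776283.

-894776283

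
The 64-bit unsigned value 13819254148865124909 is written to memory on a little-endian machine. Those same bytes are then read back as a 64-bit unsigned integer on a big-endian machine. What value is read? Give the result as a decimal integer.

3308723282053351359

13819254148865124909 in 64-bit hexadecimal is 0xBFC7DA6E4BF2EA2D.
Stored little-endian, the bytes at ascending addresses are 2D EA F2 4B 6E DA C7 BF.
Read back as big-endian, the last byte is least significant, giving 0x2DEAF24B6EDAC7BF.
0x2DEAF24B6EDAC7BF = 3308723282053351359.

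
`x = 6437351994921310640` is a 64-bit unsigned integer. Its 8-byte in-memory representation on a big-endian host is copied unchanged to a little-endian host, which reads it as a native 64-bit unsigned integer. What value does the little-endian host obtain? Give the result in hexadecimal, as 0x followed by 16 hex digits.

6437351994921310640 in 64-bit hexadecimal is 0x59561188676FD9B0.
Stored big-endian, the bytes at ascending addresses are 59 56 11 88 67 6F D9 B0.
Read back as little-endian, the first byte is least significant, giving 0xB0D96F6788115659.

0xB0D96F6788115659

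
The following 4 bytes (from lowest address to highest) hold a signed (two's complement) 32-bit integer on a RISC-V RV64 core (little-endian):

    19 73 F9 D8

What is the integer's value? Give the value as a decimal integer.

In little-endian order the low byte comes first in memory.
Reassemble most-significant byte first: D8 F9 73 19 → 0xD8F97319.
Top bit is set, so as a signed 32-bit value this is 0xD8F97319 − 2^32 = -654740711.

-654740711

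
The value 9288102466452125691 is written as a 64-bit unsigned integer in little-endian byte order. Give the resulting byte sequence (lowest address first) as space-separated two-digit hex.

FB F7 4E 96 FB F7 E5 80

9288102466452125691 in hexadecimal, padded to 64 bits, is 0x80E5F7FB964EF7FB.
Split into bytes (most-significant first): 80 E5 F7 FB 96 4E F7 FB.
Little-endian stores the least-significant byte at the lowest address.
So at ascending addresses the bytes are FB F7 4E 96 FB F7 E5 80.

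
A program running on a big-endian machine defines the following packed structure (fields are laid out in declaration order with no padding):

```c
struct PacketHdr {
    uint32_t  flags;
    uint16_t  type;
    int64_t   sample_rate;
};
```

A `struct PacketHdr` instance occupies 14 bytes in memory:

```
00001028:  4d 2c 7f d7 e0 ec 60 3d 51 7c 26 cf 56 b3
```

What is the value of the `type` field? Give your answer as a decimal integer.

57580

`type` follows `flags` (4 bytes), so it starts at byte offset 4 and occupies 2 bytes.
Bytes at offsets 4..5: E0 EC.
Big-endian: lowest address holds the most-significant byte.
The bytes are already most-significant first: 0xE0EC.
0xE0EC = 57580.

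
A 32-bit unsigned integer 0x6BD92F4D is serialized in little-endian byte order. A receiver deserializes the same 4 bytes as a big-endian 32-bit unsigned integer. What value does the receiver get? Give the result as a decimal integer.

Stored little-endian, the bytes at ascending addresses are 4D 2F D9 6B.
Read back as big-endian, the last byte is least significant, giving 0x4D2FD96B.
0x4D2FD96B = 1294981483.

1294981483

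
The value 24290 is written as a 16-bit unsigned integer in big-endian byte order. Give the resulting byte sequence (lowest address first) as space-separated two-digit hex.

24290 in hexadecimal, padded to 16 bits, is 0x5EE2.
Split into bytes (most-significant first): 5E E2.
Big-endian: lowest address holds the most-significant byte.
So the memory order matches the most-significant-first order: 5E E2.

5E E2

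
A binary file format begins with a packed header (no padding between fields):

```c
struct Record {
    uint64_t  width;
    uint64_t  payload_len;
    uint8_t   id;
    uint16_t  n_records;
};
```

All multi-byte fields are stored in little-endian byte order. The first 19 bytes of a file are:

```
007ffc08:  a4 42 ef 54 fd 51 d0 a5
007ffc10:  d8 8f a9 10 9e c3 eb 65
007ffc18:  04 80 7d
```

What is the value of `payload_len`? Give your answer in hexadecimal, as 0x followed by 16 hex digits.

0x65EBC39E10A98FD8

`payload_len` follows `width` (8 bytes), so it starts at byte offset 8 and occupies 8 bytes.
Bytes at offsets 8..15: D8 8F A9 10 9E C3 EB 65.
Little-endian: lowest address holds the least-significant byte.
Reassemble most-significant byte first: 65 EB C3 9E 10 A9 8F D8 → 0x65EBC39E10A98FD8.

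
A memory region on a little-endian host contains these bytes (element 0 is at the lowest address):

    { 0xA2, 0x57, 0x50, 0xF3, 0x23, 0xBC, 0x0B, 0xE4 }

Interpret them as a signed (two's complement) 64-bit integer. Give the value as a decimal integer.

-2014309545726158942

In little-endian order the low byte comes first in memory.
Reassemble most-significant byte first: E4 0B BC 23 F3 50 57 A2 → 0xE40BBC23F35057A2.
Top bit is set, so as a signed 64-bit value this is 0xE40BBC23F35057A2 − 2^64 = -2014309545726158942.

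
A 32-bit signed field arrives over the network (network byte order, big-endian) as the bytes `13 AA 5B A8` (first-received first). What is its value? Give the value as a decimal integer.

Big-endian stores the most-significant byte at the lowest address.
The bytes are already most-significant first: 0x13AA5BA8.
0x13AA5BA8 = 329931688.

329931688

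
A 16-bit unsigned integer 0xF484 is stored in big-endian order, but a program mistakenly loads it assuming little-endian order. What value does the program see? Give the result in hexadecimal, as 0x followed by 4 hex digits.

Stored big-endian, the bytes at ascending addresses are F4 84.
Read back as little-endian, the first byte is least significant, giving 0x84F4.

0x84F4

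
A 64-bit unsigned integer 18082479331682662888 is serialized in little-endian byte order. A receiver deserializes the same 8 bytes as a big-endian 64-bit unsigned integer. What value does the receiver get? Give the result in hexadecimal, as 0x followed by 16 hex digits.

18082479331682662888 in 64-bit hexadecimal is 0xFAF1DF25A749B9E8.
Stored little-endian, the bytes at ascending addresses are E8 B9 49 A7 25 DF F1 FA.
Read back as big-endian, the last byte is least significant, giving 0xE8B949A725DFF1FA.

0xE8B949A725DFF1FA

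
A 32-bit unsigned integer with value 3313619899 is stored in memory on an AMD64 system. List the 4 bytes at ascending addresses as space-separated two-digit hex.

3313619899 in hexadecimal, padded to 32 bits, is 0xC581D3BB.
Split into bytes (most-significant first): C5 81 D3 BB.
Little-endian: lowest address holds the least-significant byte.
So at ascending addresses the bytes are BB D3 81 C5.

BB D3 81 C5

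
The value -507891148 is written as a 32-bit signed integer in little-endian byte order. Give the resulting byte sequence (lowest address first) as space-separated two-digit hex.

Two's complement of -507891148 in 32 bits: 507891148 = 0x1E45CDCC; invert → 0xE1BA3233; add 1 → 0xE1BA3234.
Split into bytes (most-significant first): E1 BA 32 34.
Little-endian: lowest address holds the least-significant byte.
So at ascending addresses the bytes are 34 32 BA E1.

34 32 BA E1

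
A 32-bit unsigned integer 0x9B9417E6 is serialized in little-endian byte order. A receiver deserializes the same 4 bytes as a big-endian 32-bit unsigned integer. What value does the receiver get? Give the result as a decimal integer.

3860305051

Stored little-endian, the bytes at ascending addresses are E6 17 94 9B.
Read back as big-endian, the last byte is least significant, giving 0xE617949B.
0xE617949B = 3860305051.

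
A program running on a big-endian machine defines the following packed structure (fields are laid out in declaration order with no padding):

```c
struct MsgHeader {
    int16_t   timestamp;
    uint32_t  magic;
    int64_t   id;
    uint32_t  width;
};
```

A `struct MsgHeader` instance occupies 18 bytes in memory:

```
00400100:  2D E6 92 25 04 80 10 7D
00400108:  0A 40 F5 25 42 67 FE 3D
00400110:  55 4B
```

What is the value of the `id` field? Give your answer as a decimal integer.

1188117150802723431

`id` follows `timestamp` (2 B), `magic` (4 B), so it starts at offset 2 + 4 = 6 and occupies 8 bytes.
Bytes at offsets 6..13: 10 7D 0A 40 F5 25 42 67.
Big-endian stores the most-significant byte at the lowest address.
The bytes are already most-significant first: 0x107D0A40F5254267.
0x107D0A40F5254267 = 1188117150802723431.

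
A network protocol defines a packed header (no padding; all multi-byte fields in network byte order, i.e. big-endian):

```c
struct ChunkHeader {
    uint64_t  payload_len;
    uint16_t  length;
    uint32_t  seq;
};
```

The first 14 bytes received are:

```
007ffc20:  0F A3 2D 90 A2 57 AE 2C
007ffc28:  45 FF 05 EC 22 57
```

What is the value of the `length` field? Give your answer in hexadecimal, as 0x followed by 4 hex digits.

`length` follows `payload_len` (8 bytes), so it starts at byte offset 8 and occupies 2 bytes.
Bytes at offsets 8..9: 45 FF.
Big-endian stores the most-significant byte at the lowest address.
The bytes are already most-significant first: 0x45FF.

0x45FF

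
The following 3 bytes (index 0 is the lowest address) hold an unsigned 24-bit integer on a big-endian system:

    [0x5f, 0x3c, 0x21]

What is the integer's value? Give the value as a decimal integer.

6241313

Big-endian stores the most-significant byte at the lowest address.
The bytes are already most-significant first: 0x5F3C21.
0x5F3C21 = 6241313.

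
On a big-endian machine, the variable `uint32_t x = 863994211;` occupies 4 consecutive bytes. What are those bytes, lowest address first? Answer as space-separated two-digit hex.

863994211 in hexadecimal, padded to 32 bits, is 0x337F8163.
Split into bytes (most-significant first): 33 7F 81 63.
Big-endian stores the most-significant byte at the lowest address.
So the memory order matches the most-significant-first order: 33 7F 81 63.

33 7F 81 63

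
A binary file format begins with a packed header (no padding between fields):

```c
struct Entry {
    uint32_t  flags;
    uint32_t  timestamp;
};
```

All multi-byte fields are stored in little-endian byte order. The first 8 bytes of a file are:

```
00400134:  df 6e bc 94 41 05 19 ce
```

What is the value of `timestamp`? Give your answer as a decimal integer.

3457746241

`timestamp` follows `flags` (4 bytes), so it starts at byte offset 4 and occupies 4 bytes.
Bytes at offsets 4..7: 41 05 19 CE.
Little-endian stores the least-significant byte at the lowest address.
Reassemble most-significant byte first: CE 19 05 41 → 0xCE190541.
0xCE190541 = 3457746241.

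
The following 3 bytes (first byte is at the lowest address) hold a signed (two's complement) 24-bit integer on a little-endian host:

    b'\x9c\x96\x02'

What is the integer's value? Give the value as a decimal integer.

169628

Little-endian: lowest address holds the least-significant byte.
Reassemble most-significant byte first: 02 96 9C → 0x02969C.
0x02969C = 169628.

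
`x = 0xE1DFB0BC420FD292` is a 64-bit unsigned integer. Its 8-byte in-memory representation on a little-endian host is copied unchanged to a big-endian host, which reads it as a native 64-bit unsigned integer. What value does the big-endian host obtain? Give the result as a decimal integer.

10579535253954682849

Stored little-endian, the bytes at ascending addresses are 92 D2 0F 42 BC B0 DF E1.
Read back as big-endian, the last byte is least significant, giving 0x92D20F42BCB0DFE1.
0x92D20F42BCB0DFE1 = 10579535253954682849.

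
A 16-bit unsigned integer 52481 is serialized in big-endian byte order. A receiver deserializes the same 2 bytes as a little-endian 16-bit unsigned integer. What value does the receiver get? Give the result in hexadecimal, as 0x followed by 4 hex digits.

52481 in 16-bit hexadecimal is 0xCD01.
Stored big-endian, the bytes at ascending addresses are CD 01.
Read back as little-endian, the first byte is least significant, giving 0x01CD.

0x01CD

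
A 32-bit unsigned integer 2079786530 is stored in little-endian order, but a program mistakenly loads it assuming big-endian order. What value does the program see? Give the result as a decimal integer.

570881915

2079786530 in 32-bit hexadecimal is 0x7BF70622.
Stored little-endian, the bytes at ascending addresses are 22 06 F7 7B.
Read back as big-endian, the last byte is least significant, giving 0x2206F77B.
0x2206F77B = 570881915.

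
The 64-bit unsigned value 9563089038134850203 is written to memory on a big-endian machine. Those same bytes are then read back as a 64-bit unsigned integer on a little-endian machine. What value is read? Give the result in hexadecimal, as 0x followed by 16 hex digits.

9563089038134850203 in 64-bit hexadecimal is 0x84B6EAD01175B29B.
Stored big-endian, the bytes at ascending addresses are 84 B6 EA D0 11 75 B2 9B.
Read back as little-endian, the first byte is least significant, giving 0x9BB27511D0EAB684.

0x9BB27511D0EAB684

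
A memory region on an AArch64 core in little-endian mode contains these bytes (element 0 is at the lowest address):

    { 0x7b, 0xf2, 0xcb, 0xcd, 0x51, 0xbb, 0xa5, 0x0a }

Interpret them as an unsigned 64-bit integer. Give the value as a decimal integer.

767225271555977851

Little-endian: lowest address holds the least-significant byte.
Reassemble most-significant byte first: 0A A5 BB 51 CD CB F2 7B → 0x0AA5BB51CDCBF27B.
0x0AA5BB51CDCBF27B = 767225271555977851.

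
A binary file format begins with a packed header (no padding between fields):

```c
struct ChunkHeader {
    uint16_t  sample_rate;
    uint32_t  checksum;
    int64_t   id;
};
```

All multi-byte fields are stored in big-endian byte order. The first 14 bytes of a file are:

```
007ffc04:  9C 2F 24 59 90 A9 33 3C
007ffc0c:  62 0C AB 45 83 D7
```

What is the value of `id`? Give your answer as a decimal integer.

`id` follows `sample_rate` (2 B), `checksum` (4 B), so it starts at offset 2 + 4 = 6 and occupies 8 bytes.
Bytes at offsets 6..13: 33 3C 62 0C AB 45 83 D7.
Big-endian stores the most-significant byte at the lowest address.
The bytes are already most-significant first: 0x333C620CAB4583D7.
0x333C620CAB4583D7 = 3691933601089553367.

3691933601089553367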